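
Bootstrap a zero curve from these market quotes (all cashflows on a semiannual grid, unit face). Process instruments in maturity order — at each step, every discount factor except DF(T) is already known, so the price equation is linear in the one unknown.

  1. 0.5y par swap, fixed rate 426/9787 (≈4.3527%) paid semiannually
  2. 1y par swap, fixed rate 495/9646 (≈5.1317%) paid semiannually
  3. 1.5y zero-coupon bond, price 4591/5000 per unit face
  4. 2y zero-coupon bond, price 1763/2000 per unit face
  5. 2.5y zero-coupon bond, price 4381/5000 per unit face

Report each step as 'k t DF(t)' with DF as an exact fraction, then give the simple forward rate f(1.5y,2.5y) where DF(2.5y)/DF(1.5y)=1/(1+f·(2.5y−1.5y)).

step 1 [0.5y] swap r/2=213/9787: DF=(1 − 213/9787·(0))/(1+213/9787) = 9787/10000 ≈ 0.978700
step 2 [1y] swap r/2=495/19292: DF=(1 − 495/19292·(0.978700))/(1+495/19292) = 1901/2000 ≈ 0.950500
step 3 [1.5y] zero: DF = P = 4591/5000 ≈ 0.918200
step 4 [2y] zero: DF = P = 1763/2000 ≈ 0.881500
step 5 [2.5y] zero: DF = P = 4381/5000 ≈ 0.876200

1 1/2 9787/10000
2 1 1901/2000
3 3/2 4591/5000
4 2 1763/2000
5 5/2 4381/5000
f(1.5y,2.5y) = ((4591/5000)/(4381/5000) − 1)/(1) = 210/4381 ≈ 4.7934%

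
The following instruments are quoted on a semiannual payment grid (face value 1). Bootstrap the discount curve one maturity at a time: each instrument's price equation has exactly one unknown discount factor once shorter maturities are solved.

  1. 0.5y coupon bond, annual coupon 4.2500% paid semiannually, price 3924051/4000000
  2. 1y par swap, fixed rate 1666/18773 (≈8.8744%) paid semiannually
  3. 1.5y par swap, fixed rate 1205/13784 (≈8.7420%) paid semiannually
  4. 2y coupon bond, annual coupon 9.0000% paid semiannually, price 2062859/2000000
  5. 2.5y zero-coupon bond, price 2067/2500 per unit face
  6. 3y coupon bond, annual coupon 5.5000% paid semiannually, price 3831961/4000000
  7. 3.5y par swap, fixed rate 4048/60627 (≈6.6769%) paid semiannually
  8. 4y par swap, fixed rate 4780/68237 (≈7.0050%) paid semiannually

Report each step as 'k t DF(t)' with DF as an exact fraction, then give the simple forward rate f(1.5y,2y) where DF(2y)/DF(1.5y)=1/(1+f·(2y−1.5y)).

1 1/2 4803/5000
2 1 9167/10000
3 3/2 1759/2000
4 2 8683/10000
5 5/2 2067/2500
6 3 2033/2500
7 7/2 997/1250
8 4 761/1000
f(1.5y,2y) = ((1759/2000)/(8683/10000) − 1)/(1/2) = 224/8683 ≈ 2.5798%

step 1 [0.5y] bond c/2=17/800: DF=(3924051/4000000 − 17/800·(0))/(1+17/800) = 4803/5000 ≈ 0.960600
step 2 [1y] swap r/2=833/18773: DF=(1 − 833/18773·(0.960600))/(1+833/18773) = 9167/10000 ≈ 0.916700
step 3 [1.5y] swap r/2=1205/27568: DF=(1 − 1205/27568·(0.960600+0.916700))/(1+1205/27568) = 1759/2000 ≈ 0.879500
step 4 [2y] bond c/2=9/200: DF=(2062859/2000000 − 9/200·(0.960600+0.916700+0.879500))/(1+9/200) = 8683/10000 ≈ 0.868300
step 5 [2.5y] zero: DF = P = 2067/2500 ≈ 0.826800
step 6 [3y] bond c/2=11/400: DF=(3831961/4000000 − 11/400·(0.960600+0.916700+0.879500+0.868300+0.826800))/(1+11/400) = 2033/2500 ≈ 0.813200
step 7 [3.5y] swap r/2=2024/60627: DF=(1 − 2024/60627·(0.960600+0.916700+0.879500+0.868300+0.826800+0.813200))/(1+2024/60627) = 997/1250 ≈ 0.797600
step 8 [4y] swap r/2=2390/68237: DF=(1 − 2390/68237·(0.960600+0.916700+0.879500+0.868300+0.826800+0.813200+0.797600))/(1+2390/68237) = 761/1000 ≈ 0.761000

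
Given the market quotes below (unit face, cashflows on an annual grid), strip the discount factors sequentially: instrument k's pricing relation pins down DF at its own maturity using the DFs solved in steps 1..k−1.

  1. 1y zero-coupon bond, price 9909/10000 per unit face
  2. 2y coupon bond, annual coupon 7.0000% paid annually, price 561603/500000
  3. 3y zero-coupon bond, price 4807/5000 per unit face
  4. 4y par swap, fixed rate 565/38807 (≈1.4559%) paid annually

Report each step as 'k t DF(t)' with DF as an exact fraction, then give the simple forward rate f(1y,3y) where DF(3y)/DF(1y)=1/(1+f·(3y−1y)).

step 1 [1y] zero: DF = P = 9909/10000 ≈ 0.990900
step 2 [2y] bond c/1=7/100: DF=(561603/500000 − 7/100·(0.990900))/(1+7/100) = 9849/10000 ≈ 0.984900
step 3 [3y] zero: DF = P = 4807/5000 ≈ 0.961400
step 4 [4y] swap r/1=565/38807: DF=(1 − 565/38807·(0.990900+0.984900+0.961400))/(1+565/38807) = 1887/2000 ≈ 0.943500

1 1 9909/10000
2 2 9849/10000
3 3 4807/5000
4 4 1887/2000
f(1y,3y) = ((9909/10000)/(4807/5000) − 1)/(2) = 295/19228 ≈ 1.5342%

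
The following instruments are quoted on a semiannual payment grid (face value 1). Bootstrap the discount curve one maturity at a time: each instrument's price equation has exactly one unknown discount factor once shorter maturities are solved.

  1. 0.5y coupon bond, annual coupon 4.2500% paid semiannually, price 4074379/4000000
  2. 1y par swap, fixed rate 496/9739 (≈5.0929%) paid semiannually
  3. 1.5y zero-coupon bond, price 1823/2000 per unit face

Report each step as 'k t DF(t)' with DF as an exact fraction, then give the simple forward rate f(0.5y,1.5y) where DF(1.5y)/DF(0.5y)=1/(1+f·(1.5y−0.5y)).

1 1/2 4987/5000
2 1 594/625
3 3/2 1823/2000
f(0.5y,1.5y) = ((4987/5000)/(1823/2000) − 1)/(1) = 859/9115 ≈ 9.4240%

step 1 [0.5y] bond c/2=17/800: DF=(4074379/4000000 − 17/800·(0))/(1+17/800) = 4987/5000 ≈ 0.997400
step 2 [1y] swap r/2=248/9739: DF=(1 − 248/9739·(0.997400))/(1+248/9739) = 594/625 ≈ 0.950400
step 3 [1.5y] zero: DF = P = 1823/2000 ≈ 0.911500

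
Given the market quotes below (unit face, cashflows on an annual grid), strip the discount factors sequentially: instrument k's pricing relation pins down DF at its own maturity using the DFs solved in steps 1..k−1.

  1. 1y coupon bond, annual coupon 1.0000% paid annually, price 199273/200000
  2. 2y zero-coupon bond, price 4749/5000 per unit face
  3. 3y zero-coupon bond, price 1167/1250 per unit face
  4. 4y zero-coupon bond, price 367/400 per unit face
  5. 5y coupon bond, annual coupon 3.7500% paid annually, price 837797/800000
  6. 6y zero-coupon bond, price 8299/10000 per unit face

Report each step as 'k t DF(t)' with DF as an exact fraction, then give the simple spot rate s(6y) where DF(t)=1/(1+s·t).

1 1 1973/2000
2 2 4749/5000
3 3 1167/1250
4 4 367/400
5 5 349/400
6 6 8299/10000
s(6y) = (1/(8299/10000) − 1)/(6) = 567/16598 ≈ 3.4161%

step 1 [1y] bond c/1=1/100: DF=(199273/200000 − 1/100·(0))/(1+1/100) = 1973/2000 ≈ 0.986500
step 2 [2y] zero: DF = P = 4749/5000 ≈ 0.949800
step 3 [3y] zero: DF = P = 1167/1250 ≈ 0.933600
step 4 [4y] zero: DF = P = 367/400 ≈ 0.917500
step 5 [5y] bond c/1=3/80: DF=(837797/800000 − 3/80·(0.986500+0.949800+0.933600+0.917500))/(1+3/80) = 349/400 ≈ 0.872500
step 6 [6y] zero: DF = P = 8299/10000 ≈ 0.829900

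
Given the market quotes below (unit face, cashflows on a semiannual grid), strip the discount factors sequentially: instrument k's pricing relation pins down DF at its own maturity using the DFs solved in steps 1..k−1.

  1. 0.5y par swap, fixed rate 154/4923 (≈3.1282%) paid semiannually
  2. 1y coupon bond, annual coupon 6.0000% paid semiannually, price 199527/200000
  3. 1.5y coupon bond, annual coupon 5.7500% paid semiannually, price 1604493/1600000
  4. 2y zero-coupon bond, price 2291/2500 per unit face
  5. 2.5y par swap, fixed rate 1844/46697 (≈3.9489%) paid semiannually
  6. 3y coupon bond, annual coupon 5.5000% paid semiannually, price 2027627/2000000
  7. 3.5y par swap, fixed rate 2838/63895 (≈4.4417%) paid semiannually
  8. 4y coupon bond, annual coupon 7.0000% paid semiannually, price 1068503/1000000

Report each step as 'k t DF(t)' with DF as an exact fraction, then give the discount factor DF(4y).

step 1 [0.5y] swap r/2=77/4923: DF=(1 − 77/4923·(0))/(1+77/4923) = 4923/5000 ≈ 0.984600
step 2 [1y] bond c/2=3/100: DF=(199527/200000 − 3/100·(0.984600))/(1+3/100) = 9399/10000 ≈ 0.939900
step 3 [1.5y] bond c/2=23/800: DF=(1604493/1600000 − 23/800·(0.984600+0.939900))/(1+23/800) = 921/1000 ≈ 0.921000
step 4 [2y] zero: DF = P = 2291/2500 ≈ 0.916400
step 5 [2.5y] swap r/2=922/46697: DF=(1 − 922/46697·(0.984600+0.939900+0.921000+0.916400))/(1+922/46697) = 4539/5000 ≈ 0.907800
step 6 [3y] bond c/2=11/400: DF=(2027627/2000000 − 11/400·(0.984600+0.939900+0.921000+0.916400+0.907800))/(1+11/400) = 8617/10000 ≈ 0.861700
step 7 [3.5y] swap r/2=1419/63895: DF=(1 − 1419/63895·(0.984600+0.939900+0.921000+0.916400+0.907800+0.861700))/(1+1419/63895) = 8581/10000 ≈ 0.858100
step 8 [4y] bond c/2=7/200: DF=(1068503/1000000 − 7/200·(0.984600+0.939900+0.921000+0.916400+0.907800+0.861700+0.858100))/(1+7/200) = 8163/10000 ≈ 0.816300

1 1/2 4923/5000
2 1 9399/10000
3 3/2 921/1000
4 2 2291/2500
5 5/2 4539/5000
6 3 8617/10000
7 7/2 8581/10000
8 4 8163/10000
DF(4y) = 8163/10000 ≈ 0.816300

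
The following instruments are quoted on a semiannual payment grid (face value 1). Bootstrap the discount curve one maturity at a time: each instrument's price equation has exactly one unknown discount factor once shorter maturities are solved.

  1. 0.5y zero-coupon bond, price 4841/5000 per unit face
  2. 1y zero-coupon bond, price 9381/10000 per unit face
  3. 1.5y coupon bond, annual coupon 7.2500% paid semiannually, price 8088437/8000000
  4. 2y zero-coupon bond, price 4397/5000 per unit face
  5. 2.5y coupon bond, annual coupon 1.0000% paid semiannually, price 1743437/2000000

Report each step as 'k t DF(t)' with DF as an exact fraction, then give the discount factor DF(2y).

1 1/2 4841/5000
2 1 9381/10000
3 3/2 909/1000
4 2 4397/5000
5 5/2 849/1000
DF(2y) = 4397/5000 ≈ 0.879400

step 1 [0.5y] zero: DF = P = 4841/5000 ≈ 0.968200
step 2 [1y] zero: DF = P = 9381/10000 ≈ 0.938100
step 3 [1.5y] bond c/2=29/800: DF=(8088437/8000000 − 29/800·(0.968200+0.938100))/(1+29/800) = 909/1000 ≈ 0.909000
step 4 [2y] zero: DF = P = 4397/5000 ≈ 0.879400
step 5 [2.5y] bond c/2=1/200: DF=(1743437/2000000 − 1/200·(0.968200+0.938100+0.909000+0.879400))/(1+1/200) = 849/1000 ≈ 0.849000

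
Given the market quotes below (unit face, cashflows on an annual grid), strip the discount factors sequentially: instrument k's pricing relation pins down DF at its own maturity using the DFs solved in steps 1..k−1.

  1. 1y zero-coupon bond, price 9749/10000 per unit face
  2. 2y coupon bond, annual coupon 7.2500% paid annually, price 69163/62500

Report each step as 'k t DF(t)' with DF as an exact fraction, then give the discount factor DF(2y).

1 1 9749/10000
2 2 9659/10000
DF(2y) = 9659/10000 ≈ 0.965900

step 1 [1y] zero: DF = P = 9749/10000 ≈ 0.974900
step 2 [2y] bond c/1=29/400: DF=(69163/62500 − 29/400·(0.974900))/(1+29/400) = 9659/10000 ≈ 0.965900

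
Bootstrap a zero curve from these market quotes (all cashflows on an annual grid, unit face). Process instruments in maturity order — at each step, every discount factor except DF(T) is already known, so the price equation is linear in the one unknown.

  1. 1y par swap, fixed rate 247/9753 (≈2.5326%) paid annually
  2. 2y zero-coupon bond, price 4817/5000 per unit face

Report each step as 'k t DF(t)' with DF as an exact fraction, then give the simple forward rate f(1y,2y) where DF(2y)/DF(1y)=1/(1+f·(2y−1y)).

step 1 [1y] swap r/1=247/9753: DF=(1 − 247/9753·(0))/(1+247/9753) = 9753/10000 ≈ 0.975300
step 2 [2y] zero: DF = P = 4817/5000 ≈ 0.963400

1 1 9753/10000
2 2 4817/5000
f(1y,2y) = ((9753/10000)/(4817/5000) − 1)/(1) = 119/9634 ≈ 1.2352%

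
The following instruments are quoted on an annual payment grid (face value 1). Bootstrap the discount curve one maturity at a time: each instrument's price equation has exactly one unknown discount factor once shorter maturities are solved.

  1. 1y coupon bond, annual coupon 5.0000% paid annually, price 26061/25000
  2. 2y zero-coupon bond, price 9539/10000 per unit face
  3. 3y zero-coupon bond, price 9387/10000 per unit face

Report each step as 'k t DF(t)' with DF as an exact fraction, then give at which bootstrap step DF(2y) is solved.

step 1 [1y] bond c/1=1/20: DF=(26061/25000 − 1/20·(0))/(1+1/20) = 1241/1250 ≈ 0.992800
step 2 [2y] zero: DF = P = 9539/10000 ≈ 0.953900
step 3 [3y] zero: DF = P = 9387/10000 ≈ 0.938700

1 1 1241/1250
2 2 9539/10000
3 3 9387/10000
DF(2y) is solved at step 2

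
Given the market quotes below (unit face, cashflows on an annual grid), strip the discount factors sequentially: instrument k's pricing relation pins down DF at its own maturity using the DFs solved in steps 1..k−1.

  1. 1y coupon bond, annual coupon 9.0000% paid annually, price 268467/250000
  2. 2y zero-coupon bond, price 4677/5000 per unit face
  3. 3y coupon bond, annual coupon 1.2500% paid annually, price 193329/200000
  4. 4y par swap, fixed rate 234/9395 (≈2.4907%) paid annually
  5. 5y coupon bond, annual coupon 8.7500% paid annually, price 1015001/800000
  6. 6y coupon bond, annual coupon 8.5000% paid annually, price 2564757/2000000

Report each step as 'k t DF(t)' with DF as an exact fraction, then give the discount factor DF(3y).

step 1 [1y] bond c/1=9/100: DF=(268467/250000 − 9/100·(0))/(1+9/100) = 2463/2500 ≈ 0.985200
step 2 [2y] zero: DF = P = 4677/5000 ≈ 0.935400
step 3 [3y] bond c/1=1/80: DF=(193329/200000 − 1/80·(0.985200+0.935400))/(1+1/80) = 931/1000 ≈ 0.931000
step 4 [4y] swap r/1=234/9395: DF=(1 − 234/9395·(0.985200+0.935400+0.931000))/(1+234/9395) = 1133/1250 ≈ 0.906400
step 5 [5y] bond c/1=7/80: DF=(1015001/800000 − 7/80·(0.985200+0.935400+0.931000+0.906400))/(1+7/80) = 8643/10000 ≈ 0.864300
step 6 [6y] bond c/1=17/200: DF=(2564757/2000000 − 17/200·(0.985200+0.935400+0.931000+0.906400+0.864300))/(1+17/200) = 4099/5000 ≈ 0.819800

1 1 2463/2500
2 2 4677/5000
3 3 931/1000
4 4 1133/1250
5 5 8643/10000
6 6 4099/5000
DF(3y) = 931/1000 ≈ 0.931000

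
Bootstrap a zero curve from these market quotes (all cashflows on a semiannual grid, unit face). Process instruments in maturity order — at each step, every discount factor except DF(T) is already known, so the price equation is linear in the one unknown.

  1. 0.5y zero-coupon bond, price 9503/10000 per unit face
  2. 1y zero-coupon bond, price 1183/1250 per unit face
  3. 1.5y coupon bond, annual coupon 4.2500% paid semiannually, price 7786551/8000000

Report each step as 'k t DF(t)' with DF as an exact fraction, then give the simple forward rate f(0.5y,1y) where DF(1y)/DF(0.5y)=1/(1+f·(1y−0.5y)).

1 1/2 9503/10000
2 1 1183/1250
3 3/2 571/625
f(0.5y,1y) = ((9503/10000)/(1183/1250) − 1)/(1/2) = 3/364 ≈ 0.8242%

step 1 [0.5y] zero: DF = P = 9503/10000 ≈ 0.950300
step 2 [1y] zero: DF = P = 1183/1250 ≈ 0.946400
step 3 [1.5y] bond c/2=17/800: DF=(7786551/8000000 − 17/800·(0.950300+0.946400))/(1+17/800) = 571/625 ≈ 0.913600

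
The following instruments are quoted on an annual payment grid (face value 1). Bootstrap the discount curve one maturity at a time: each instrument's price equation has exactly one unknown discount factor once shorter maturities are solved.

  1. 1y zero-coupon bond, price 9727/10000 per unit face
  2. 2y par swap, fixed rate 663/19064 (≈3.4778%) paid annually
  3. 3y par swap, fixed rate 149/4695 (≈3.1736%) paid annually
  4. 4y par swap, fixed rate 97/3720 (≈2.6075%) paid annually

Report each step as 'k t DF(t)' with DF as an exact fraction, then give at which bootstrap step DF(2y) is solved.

1 1 9727/10000
2 2 9337/10000
3 3 4553/5000
4 4 903/1000
DF(2y) is solved at step 2

step 1 [1y] zero: DF = P = 9727/10000 ≈ 0.972700
step 2 [2y] swap r/1=663/19064: DF=(1 − 663/19064·(0.972700))/(1+663/19064) = 9337/10000 ≈ 0.933700
step 3 [3y] swap r/1=149/4695: DF=(1 − 149/4695·(0.972700+0.933700))/(1+149/4695) = 4553/5000 ≈ 0.910600
step 4 [4y] swap r/1=97/3720: DF=(1 − 97/3720·(0.972700+0.933700+0.910600))/(1+97/3720) = 903/1000 ≈ 0.903000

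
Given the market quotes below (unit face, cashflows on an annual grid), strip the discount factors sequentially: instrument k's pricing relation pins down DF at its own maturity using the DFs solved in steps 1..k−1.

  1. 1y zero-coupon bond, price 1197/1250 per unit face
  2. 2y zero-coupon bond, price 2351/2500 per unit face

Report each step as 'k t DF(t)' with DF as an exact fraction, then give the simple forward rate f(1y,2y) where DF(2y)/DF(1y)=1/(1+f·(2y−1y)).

step 1 [1y] zero: DF = P = 1197/1250 ≈ 0.957600
step 2 [2y] zero: DF = P = 2351/2500 ≈ 0.940400

1 1 1197/1250
2 2 2351/2500
f(1y,2y) = ((1197/1250)/(2351/2500) − 1)/(1) = 43/2351 ≈ 1.8290%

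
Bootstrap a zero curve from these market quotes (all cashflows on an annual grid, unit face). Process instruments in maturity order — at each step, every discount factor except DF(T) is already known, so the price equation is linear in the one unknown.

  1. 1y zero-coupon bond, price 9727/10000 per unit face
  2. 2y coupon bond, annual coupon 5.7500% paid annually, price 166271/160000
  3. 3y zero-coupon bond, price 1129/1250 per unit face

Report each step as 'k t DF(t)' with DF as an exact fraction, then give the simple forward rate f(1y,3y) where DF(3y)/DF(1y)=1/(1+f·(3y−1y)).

step 1 [1y] zero: DF = P = 9727/10000 ≈ 0.972700
step 2 [2y] bond c/1=23/400: DF=(166271/160000 − 23/400·(0.972700))/(1+23/400) = 4649/5000 ≈ 0.929800
step 3 [3y] zero: DF = P = 1129/1250 ≈ 0.903200

1 1 9727/10000
2 2 4649/5000
3 3 1129/1250
f(1y,3y) = ((9727/10000)/(1129/1250) − 1)/(2) = 695/18064 ≈ 3.8474%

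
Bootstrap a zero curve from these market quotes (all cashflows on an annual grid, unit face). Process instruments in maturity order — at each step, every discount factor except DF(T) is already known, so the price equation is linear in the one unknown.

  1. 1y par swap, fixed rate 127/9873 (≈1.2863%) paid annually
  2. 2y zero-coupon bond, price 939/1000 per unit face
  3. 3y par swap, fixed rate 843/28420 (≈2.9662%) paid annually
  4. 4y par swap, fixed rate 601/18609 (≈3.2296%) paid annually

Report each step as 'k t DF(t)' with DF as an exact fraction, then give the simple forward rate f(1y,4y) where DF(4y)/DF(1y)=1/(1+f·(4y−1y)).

step 1 [1y] swap r/1=127/9873: DF=(1 − 127/9873·(0))/(1+127/9873) = 9873/10000 ≈ 0.987300
step 2 [2y] zero: DF = P = 939/1000 ≈ 0.939000
step 3 [3y] swap r/1=843/28420: DF=(1 − 843/28420·(0.987300+0.939000))/(1+843/28420) = 9157/10000 ≈ 0.915700
step 4 [4y] swap r/1=601/18609: DF=(1 − 601/18609·(0.987300+0.939000+0.915700))/(1+601/18609) = 4399/5000 ≈ 0.879800

1 1 9873/10000
2 2 939/1000
3 3 9157/10000
4 4 4399/5000
f(1y,4y) = ((9873/10000)/(4399/5000) − 1)/(3) = 1075/26394 ≈ 4.0729%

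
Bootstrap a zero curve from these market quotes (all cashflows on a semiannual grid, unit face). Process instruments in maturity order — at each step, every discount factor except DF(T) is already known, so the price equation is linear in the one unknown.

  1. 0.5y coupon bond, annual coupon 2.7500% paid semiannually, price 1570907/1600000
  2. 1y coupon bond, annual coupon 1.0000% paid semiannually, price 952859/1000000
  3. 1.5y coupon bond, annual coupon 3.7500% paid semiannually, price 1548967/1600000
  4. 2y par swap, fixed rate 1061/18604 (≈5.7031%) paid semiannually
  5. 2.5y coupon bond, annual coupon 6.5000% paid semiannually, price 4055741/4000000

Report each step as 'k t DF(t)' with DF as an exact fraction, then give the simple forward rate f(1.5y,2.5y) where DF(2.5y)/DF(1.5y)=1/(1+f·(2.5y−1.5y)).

1 1/2 1937/2000
2 1 9433/10000
3 3/2 9151/10000
4 2 8939/10000
5 5/2 8649/10000
f(1.5y,2.5y) = ((9151/10000)/(8649/10000) − 1)/(1) = 502/8649 ≈ 5.8041%

step 1 [0.5y] bond c/2=11/800: DF=(1570907/1600000 − 11/800·(0))/(1+11/800) = 1937/2000 ≈ 0.968500
step 2 [1y] bond c/2=1/200: DF=(952859/1000000 − 1/200·(0.968500))/(1+1/200) = 9433/10000 ≈ 0.943300
step 3 [1.5y] bond c/2=3/160: DF=(1548967/1600000 − 3/160·(0.968500+0.943300))/(1+3/160) = 9151/10000 ≈ 0.915100
step 4 [2y] swap r/2=1061/37208: DF=(1 − 1061/37208·(0.968500+0.943300+0.915100))/(1+1061/37208) = 8939/10000 ≈ 0.893900
step 5 [2.5y] bond c/2=13/400: DF=(4055741/4000000 − 13/400·(0.968500+0.943300+0.915100+0.893900))/(1+13/400) = 8649/10000 ≈ 0.864900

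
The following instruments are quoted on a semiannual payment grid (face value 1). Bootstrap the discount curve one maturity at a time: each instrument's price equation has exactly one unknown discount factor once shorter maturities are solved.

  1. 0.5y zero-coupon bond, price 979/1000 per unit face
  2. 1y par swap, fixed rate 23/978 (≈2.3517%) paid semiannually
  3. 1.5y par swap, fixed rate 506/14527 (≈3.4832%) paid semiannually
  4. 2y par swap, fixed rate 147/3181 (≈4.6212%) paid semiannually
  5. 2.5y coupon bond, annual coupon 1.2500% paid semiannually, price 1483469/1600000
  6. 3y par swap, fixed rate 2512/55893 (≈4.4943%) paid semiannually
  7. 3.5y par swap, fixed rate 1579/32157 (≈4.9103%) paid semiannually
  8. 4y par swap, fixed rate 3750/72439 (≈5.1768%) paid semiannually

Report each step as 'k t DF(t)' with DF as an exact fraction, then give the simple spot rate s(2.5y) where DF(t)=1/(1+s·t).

step 1 [0.5y] zero: DF = P = 979/1000 ≈ 0.979000
step 2 [1y] swap r/2=23/1956: DF=(1 − 23/1956·(0.979000))/(1+23/1956) = 977/1000 ≈ 0.977000
step 3 [1.5y] swap r/2=253/14527: DF=(1 − 253/14527·(0.979000+0.977000))/(1+253/14527) = 4747/5000 ≈ 0.949400
step 4 [2y] swap r/2=147/6362: DF=(1 − 147/6362·(0.979000+0.977000+0.949400))/(1+147/6362) = 4559/5000 ≈ 0.911800
step 5 [2.5y] bond c/2=1/160: DF=(1483469/1600000 − 1/160·(0.979000+0.977000+0.949400+0.911800))/(1+1/160) = 8977/10000 ≈ 0.897700
step 6 [3y] swap r/2=1256/55893: DF=(1 − 1256/55893·(0.979000+0.977000+0.949400+0.911800+0.897700))/(1+1256/55893) = 1093/1250 ≈ 0.874400
step 7 [3.5y] swap r/2=1579/64314: DF=(1 − 1579/64314·(0.979000+0.977000+0.949400+0.911800+0.897700+0.874400))/(1+1579/64314) = 8421/10000 ≈ 0.842100
step 8 [4y] swap r/2=1875/72439: DF=(1 − 1875/72439·(0.979000+0.977000+0.949400+0.911800+0.897700+0.874400+0.842100))/(1+1875/72439) = 13/16 ≈ 0.812500

1 1/2 979/1000
2 1 977/1000
3 3/2 4747/5000
4 2 4559/5000
5 5/2 8977/10000
6 3 1093/1250
7 7/2 8421/10000
8 4 13/16
s(2.5y) = (1/(8977/10000) − 1)/(5/2) = 2046/44885 ≈ 4.5583%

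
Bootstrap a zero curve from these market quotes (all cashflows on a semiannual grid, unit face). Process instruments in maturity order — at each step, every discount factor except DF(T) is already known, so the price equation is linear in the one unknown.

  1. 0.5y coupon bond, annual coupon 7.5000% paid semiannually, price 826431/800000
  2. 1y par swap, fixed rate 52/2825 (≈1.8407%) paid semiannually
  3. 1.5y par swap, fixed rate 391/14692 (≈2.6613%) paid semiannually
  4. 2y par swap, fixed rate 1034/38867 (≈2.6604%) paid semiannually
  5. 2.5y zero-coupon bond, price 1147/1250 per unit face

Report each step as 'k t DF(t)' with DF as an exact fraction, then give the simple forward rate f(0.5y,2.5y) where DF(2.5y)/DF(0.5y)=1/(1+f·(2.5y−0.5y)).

1 1/2 9957/10000
2 1 4909/5000
3 3/2 9609/10000
4 2 9483/10000
5 5/2 1147/1250
f(0.5y,2.5y) = ((9957/10000)/(1147/1250) − 1)/(2) = 781/18352 ≈ 4.2557%

step 1 [0.5y] bond c/2=3/80: DF=(826431/800000 − 3/80·(0))/(1+3/80) = 9957/10000 ≈ 0.995700
step 2 [1y] swap r/2=26/2825: DF=(1 − 26/2825·(0.995700))/(1+26/2825) = 4909/5000 ≈ 0.981800
step 3 [1.5y] swap r/2=391/29384: DF=(1 − 391/29384·(0.995700+0.981800))/(1+391/29384) = 9609/10000 ≈ 0.960900
step 4 [2y] swap r/2=517/38867: DF=(1 − 517/38867·(0.995700+0.981800+0.960900))/(1+517/38867) = 9483/10000 ≈ 0.948300
step 5 [2.5y] zero: DF = P = 1147/1250 ≈ 0.917600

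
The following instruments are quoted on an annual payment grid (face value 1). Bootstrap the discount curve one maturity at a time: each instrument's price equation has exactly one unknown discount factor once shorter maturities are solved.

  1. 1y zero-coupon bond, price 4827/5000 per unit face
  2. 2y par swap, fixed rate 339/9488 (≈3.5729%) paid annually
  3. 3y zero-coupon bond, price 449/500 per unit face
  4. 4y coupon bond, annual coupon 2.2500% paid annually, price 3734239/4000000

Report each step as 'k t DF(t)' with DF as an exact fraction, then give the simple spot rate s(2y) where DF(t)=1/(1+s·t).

1 1 4827/5000
2 2 4661/5000
3 3 449/500
4 4 1703/2000
s(2y) = (1/(4661/5000) − 1)/(2) = 339/9322 ≈ 3.6366%

step 1 [1y] zero: DF = P = 4827/5000 ≈ 0.965400
step 2 [2y] swap r/1=339/9488: DF=(1 − 339/9488·(0.965400))/(1+339/9488) = 4661/5000 ≈ 0.932200
step 3 [3y] zero: DF = P = 449/500 ≈ 0.898000
step 4 [4y] bond c/1=9/400: DF=(3734239/4000000 − 9/400·(0.965400+0.932200+0.898000))/(1+9/400) = 1703/2000 ≈ 0.851500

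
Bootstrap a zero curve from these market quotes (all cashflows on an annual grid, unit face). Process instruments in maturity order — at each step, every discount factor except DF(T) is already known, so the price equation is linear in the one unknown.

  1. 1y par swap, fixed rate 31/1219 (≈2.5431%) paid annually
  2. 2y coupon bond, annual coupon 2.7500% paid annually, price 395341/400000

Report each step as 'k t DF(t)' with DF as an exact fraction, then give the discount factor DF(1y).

step 1 [1y] swap r/1=31/1219: DF=(1 − 31/1219·(0))/(1+31/1219) = 1219/1250 ≈ 0.975200
step 2 [2y] bond c/1=11/400: DF=(395341/400000 − 11/400·(0.975200))/(1+11/400) = 4679/5000 ≈ 0.935800

1 1 1219/1250
2 2 4679/5000
DF(1y) = 1219/1250 ≈ 0.975200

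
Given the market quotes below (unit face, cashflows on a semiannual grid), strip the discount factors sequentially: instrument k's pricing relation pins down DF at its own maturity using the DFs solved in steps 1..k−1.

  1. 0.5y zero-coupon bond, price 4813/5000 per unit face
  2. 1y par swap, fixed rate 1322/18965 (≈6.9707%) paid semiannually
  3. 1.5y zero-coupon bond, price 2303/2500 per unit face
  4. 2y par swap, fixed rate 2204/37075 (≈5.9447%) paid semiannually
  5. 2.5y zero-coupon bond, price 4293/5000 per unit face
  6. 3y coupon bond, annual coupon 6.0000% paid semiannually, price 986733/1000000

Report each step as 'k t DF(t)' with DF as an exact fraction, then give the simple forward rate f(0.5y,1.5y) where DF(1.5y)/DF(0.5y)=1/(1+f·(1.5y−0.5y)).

step 1 [0.5y] zero: DF = P = 4813/5000 ≈ 0.962600
step 2 [1y] swap r/2=661/18965: DF=(1 − 661/18965·(0.962600))/(1+661/18965) = 9339/10000 ≈ 0.933900
step 3 [1.5y] zero: DF = P = 2303/2500 ≈ 0.921200
step 4 [2y] swap r/2=1102/37075: DF=(1 − 1102/37075·(0.962600+0.933900+0.921200))/(1+1102/37075) = 4449/5000 ≈ 0.889800
step 5 [2.5y] zero: DF = P = 4293/5000 ≈ 0.858600
step 6 [3y] bond c/2=3/100: DF=(986733/1000000 − 3/100·(0.962600+0.933900+0.921200+0.889800+0.858600))/(1+3/100) = 33/40 ≈ 0.825000

1 1/2 4813/5000
2 1 9339/10000
3 3/2 2303/2500
4 2 4449/5000
5 5/2 4293/5000
6 3 33/40
f(0.5y,1.5y) = ((4813/5000)/(2303/2500) − 1)/(1) = 207/4606 ≈ 4.4941%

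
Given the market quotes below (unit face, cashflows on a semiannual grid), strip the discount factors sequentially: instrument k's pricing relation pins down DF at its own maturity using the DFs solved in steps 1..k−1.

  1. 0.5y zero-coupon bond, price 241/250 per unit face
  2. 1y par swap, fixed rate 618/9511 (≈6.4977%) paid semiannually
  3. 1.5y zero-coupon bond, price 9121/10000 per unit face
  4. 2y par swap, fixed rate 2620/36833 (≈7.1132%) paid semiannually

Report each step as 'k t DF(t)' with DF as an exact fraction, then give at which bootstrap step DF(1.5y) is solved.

step 1 [0.5y] zero: DF = P = 241/250 ≈ 0.964000
step 2 [1y] swap r/2=309/9511: DF=(1 − 309/9511·(0.964000))/(1+309/9511) = 4691/5000 ≈ 0.938200
step 3 [1.5y] zero: DF = P = 9121/10000 ≈ 0.912100
step 4 [2y] swap r/2=1310/36833: DF=(1 − 1310/36833·(0.964000+0.938200+0.912100))/(1+1310/36833) = 869/1000 ≈ 0.869000

1 1/2 241/250
2 1 4691/5000
3 3/2 9121/10000
4 2 869/1000
DF(1.5y) is solved at step 3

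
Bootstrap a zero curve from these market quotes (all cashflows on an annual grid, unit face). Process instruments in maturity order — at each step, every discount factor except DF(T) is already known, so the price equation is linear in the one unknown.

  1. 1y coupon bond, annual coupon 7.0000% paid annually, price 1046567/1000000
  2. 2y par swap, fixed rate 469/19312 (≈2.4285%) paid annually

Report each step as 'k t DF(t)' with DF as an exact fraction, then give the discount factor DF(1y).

1 1 9781/10000
2 2 9531/10000
DF(1y) = 9781/10000 ≈ 0.978100

step 1 [1y] bond c/1=7/100: DF=(1046567/1000000 − 7/100·(0))/(1+7/100) = 9781/10000 ≈ 0.978100
step 2 [2y] swap r/1=469/19312: DF=(1 − 469/19312·(0.978100))/(1+469/19312) = 9531/10000 ≈ 0.953100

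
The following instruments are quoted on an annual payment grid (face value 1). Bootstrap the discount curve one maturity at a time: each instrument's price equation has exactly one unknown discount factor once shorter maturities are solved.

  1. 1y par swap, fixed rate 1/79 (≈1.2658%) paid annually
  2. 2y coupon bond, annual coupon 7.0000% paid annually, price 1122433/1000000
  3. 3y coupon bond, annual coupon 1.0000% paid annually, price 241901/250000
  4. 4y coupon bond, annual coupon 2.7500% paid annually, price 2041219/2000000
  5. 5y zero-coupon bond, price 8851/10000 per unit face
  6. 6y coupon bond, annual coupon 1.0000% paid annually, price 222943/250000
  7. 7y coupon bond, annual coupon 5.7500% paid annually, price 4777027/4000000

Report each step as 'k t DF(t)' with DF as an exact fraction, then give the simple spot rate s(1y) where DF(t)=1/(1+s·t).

step 1 [1y] swap r/1=1/79: DF=(1 − 1/79·(0))/(1+1/79) = 79/80 ≈ 0.987500
step 2 [2y] bond c/1=7/100: DF=(1122433/1000000 − 7/100·(0.987500))/(1+7/100) = 2461/2500 ≈ 0.984400
step 3 [3y] bond c/1=1/100: DF=(241901/250000 − 1/100·(0.987500+0.984400))/(1+1/100) = 1877/2000 ≈ 0.938500
step 4 [4y] bond c/1=11/400: DF=(2041219/2000000 − 11/400·(0.987500+0.984400+0.938500))/(1+11/400) = 4577/5000 ≈ 0.915400
step 5 [5y] zero: DF = P = 8851/10000 ≈ 0.885100
step 6 [6y] bond c/1=1/100: DF=(222943/250000 − 1/100·(0.987500+0.984400+0.938500+0.915400+0.885100))/(1+1/100) = 8363/10000 ≈ 0.836300
step 7 [7y] bond c/1=23/400: DF=(4777027/4000000 − 23/400·(0.987500+0.984400+0.938500+0.915400+0.885100+0.836300))/(1+23/400) = 8277/10000 ≈ 0.827700

1 1 79/80
2 2 2461/2500
3 3 1877/2000
4 4 4577/5000
5 5 8851/10000
6 6 8363/10000
7 7 8277/10000
s(1y) = (1/(79/80) − 1)/(1) = 1/79 ≈ 1.2658%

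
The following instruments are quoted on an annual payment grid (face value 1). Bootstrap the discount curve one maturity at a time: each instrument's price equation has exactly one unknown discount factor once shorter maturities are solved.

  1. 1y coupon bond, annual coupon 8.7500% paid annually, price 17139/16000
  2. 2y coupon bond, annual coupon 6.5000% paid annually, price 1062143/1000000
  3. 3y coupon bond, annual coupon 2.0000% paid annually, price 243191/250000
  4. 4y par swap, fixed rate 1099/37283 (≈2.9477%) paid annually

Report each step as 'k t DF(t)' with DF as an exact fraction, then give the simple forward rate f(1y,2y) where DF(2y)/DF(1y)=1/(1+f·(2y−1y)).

step 1 [1y] bond c/1=7/80: DF=(17139/16000 − 7/80·(0))/(1+7/80) = 197/200 ≈ 0.985000
step 2 [2y] bond c/1=13/200: DF=(1062143/1000000 − 13/200·(0.985000))/(1+13/200) = 2343/2500 ≈ 0.937200
step 3 [3y] bond c/1=1/50: DF=(243191/250000 − 1/50·(0.985000+0.937200))/(1+1/50) = 229/250 ≈ 0.916000
step 4 [4y] swap r/1=1099/37283: DF=(1 − 1099/37283·(0.985000+0.937200+0.916000))/(1+1099/37283) = 8901/10000 ≈ 0.890100

1 1 197/200
2 2 2343/2500
3 3 229/250
4 4 8901/10000
f(1y,2y) = ((197/200)/(2343/2500) − 1)/(1) = 239/4686 ≈ 5.1003%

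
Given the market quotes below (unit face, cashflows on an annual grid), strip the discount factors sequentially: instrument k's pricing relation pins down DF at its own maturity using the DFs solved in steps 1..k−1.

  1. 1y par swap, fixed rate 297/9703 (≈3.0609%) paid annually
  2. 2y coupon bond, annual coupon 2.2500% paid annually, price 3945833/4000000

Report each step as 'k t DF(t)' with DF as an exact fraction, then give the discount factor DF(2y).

1 1 9703/10000
2 2 4717/5000
DF(2y) = 4717/5000 ≈ 0.943400

step 1 [1y] swap r/1=297/9703: DF=(1 − 297/9703·(0))/(1+297/9703) = 9703/10000 ≈ 0.970300
step 2 [2y] bond c/1=9/400: DF=(3945833/4000000 − 9/400·(0.970300))/(1+9/400) = 4717/5000 ≈ 0.943400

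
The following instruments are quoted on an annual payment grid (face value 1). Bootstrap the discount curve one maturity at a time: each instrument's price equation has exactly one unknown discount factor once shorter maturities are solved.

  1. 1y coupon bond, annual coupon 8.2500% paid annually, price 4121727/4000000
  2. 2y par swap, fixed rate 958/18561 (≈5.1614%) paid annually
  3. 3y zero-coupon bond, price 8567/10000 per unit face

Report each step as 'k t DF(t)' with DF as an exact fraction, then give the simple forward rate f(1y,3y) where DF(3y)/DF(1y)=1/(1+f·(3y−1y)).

1 1 9519/10000
2 2 4521/5000
3 3 8567/10000
f(1y,3y) = ((9519/10000)/(8567/10000) − 1)/(2) = 476/8567 ≈ 5.5562%

step 1 [1y] bond c/1=33/400: DF=(4121727/4000000 − 33/400·(0))/(1+33/400) = 9519/10000 ≈ 0.951900
step 2 [2y] swap r/1=958/18561: DF=(1 − 958/18561·(0.951900))/(1+958/18561) = 4521/5000 ≈ 0.904200
step 3 [3y] zero: DF = P = 8567/10000 ≈ 0.856700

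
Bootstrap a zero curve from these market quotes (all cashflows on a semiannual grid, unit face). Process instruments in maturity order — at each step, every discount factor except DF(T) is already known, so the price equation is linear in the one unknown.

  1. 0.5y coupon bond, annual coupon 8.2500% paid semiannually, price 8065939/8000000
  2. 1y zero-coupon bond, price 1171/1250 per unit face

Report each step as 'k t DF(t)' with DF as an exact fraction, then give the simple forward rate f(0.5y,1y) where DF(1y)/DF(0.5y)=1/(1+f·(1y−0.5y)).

1 1/2 9683/10000
2 1 1171/1250
f(0.5y,1y) = ((9683/10000)/(1171/1250) − 1)/(1/2) = 315/4684 ≈ 6.7250%

step 1 [0.5y] bond c/2=33/800: DF=(8065939/8000000 − 33/800·(0))/(1+33/800) = 9683/10000 ≈ 0.968300
step 2 [1y] zero: DF = P = 1171/1250 ≈ 0.936800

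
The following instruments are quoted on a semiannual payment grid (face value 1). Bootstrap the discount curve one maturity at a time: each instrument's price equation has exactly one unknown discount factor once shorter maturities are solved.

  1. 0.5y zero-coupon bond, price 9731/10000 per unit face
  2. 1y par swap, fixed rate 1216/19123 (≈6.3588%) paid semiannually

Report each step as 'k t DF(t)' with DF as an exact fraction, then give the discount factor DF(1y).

step 1 [0.5y] zero: DF = P = 9731/10000 ≈ 0.973100
step 2 [1y] swap r/2=608/19123: DF=(1 − 608/19123·(0.973100))/(1+608/19123) = 587/625 ≈ 0.939200

1 1/2 9731/10000
2 1 587/625
DF(1y) = 587/625 ≈ 0.939200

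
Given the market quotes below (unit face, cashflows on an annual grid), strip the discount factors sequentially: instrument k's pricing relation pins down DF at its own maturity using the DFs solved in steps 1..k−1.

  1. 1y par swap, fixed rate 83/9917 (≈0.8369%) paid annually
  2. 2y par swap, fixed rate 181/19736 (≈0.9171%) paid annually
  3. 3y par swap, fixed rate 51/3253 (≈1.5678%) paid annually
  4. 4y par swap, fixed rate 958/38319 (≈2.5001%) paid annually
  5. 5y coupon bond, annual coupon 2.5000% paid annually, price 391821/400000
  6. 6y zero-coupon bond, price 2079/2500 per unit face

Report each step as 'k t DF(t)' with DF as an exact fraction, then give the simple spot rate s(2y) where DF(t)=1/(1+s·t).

1 1 9917/10000
2 2 9819/10000
3 3 9541/10000
4 4 4521/5000
5 5 4311/5000
6 6 2079/2500
s(2y) = (1/(9819/10000) − 1)/(2) = 181/19638 ≈ 0.9217%

step 1 [1y] swap r/1=83/9917: DF=(1 − 83/9917·(0))/(1+83/9917) = 9917/10000 ≈ 0.991700
step 2 [2y] swap r/1=181/19736: DF=(1 − 181/19736·(0.991700))/(1+181/19736) = 9819/10000 ≈ 0.981900
step 3 [3y] swap r/1=51/3253: DF=(1 − 51/3253·(0.991700+0.981900))/(1+51/3253) = 9541/10000 ≈ 0.954100
step 4 [4y] swap r/1=958/38319: DF=(1 − 958/38319·(0.991700+0.981900+0.954100))/(1+958/38319) = 4521/5000 ≈ 0.904200
step 5 [5y] bond c/1=1/40: DF=(391821/400000 − 1/40·(0.991700+0.981900+0.954100+0.904200))/(1+1/40) = 4311/5000 ≈ 0.862200
step 6 [6y] zero: DF = P = 2079/2500 ≈ 0.831600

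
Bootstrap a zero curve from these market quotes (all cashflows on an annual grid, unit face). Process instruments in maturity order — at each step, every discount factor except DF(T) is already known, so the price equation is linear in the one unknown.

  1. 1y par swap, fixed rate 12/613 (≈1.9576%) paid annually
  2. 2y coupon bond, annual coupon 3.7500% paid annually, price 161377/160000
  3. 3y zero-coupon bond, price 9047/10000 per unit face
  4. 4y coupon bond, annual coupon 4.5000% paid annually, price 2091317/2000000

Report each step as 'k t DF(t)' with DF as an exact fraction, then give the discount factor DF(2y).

step 1 [1y] swap r/1=12/613: DF=(1 − 12/613·(0))/(1+12/613) = 613/625 ≈ 0.980800
step 2 [2y] bond c/1=3/80: DF=(161377/160000 − 3/80·(0.980800))/(1+3/80) = 9367/10000 ≈ 0.936700
step 3 [3y] zero: DF = P = 9047/10000 ≈ 0.904700
step 4 [4y] bond c/1=9/200: DF=(2091317/2000000 − 9/200·(0.980800+0.936700+0.904700))/(1+9/200) = 8791/10000 ≈ 0.879100

1 1 613/625
2 2 9367/10000
3 3 9047/10000
4 4 8791/10000
DF(2y) = 9367/10000 ≈ 0.936700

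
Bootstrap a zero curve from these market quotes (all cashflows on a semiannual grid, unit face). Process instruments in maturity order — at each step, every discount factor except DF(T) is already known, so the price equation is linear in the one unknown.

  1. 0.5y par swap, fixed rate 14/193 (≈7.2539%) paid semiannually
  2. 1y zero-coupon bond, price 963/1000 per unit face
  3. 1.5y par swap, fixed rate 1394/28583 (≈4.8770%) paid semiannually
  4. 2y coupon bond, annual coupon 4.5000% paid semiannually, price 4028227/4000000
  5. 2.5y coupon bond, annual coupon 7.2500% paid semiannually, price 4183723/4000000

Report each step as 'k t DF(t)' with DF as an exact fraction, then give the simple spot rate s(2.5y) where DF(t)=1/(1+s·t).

step 1 [0.5y] swap r/2=7/193: DF=(1 − 7/193·(0))/(1+7/193) = 193/200 ≈ 0.965000
step 2 [1y] zero: DF = P = 963/1000 ≈ 0.963000
step 3 [1.5y] swap r/2=697/28583: DF=(1 − 697/28583·(0.965000+0.963000))/(1+697/28583) = 9303/10000 ≈ 0.930300
step 4 [2y] bond c/2=9/400: DF=(4028227/4000000 − 9/400·(0.965000+0.963000+0.930300))/(1+9/400) = 461/500 ≈ 0.922000
step 5 [2.5y] bond c/2=29/800: DF=(4183723/4000000 − 29/800·(0.965000+0.963000+0.930300+0.922000))/(1+29/800) = 8771/10000 ≈ 0.877100

1 1/2 193/200
2 1 963/1000
3 3/2 9303/10000
4 2 461/500
5 5/2 8771/10000
s(2.5y) = (1/(8771/10000) − 1)/(5/2) = 2458/43855 ≈ 5.6048%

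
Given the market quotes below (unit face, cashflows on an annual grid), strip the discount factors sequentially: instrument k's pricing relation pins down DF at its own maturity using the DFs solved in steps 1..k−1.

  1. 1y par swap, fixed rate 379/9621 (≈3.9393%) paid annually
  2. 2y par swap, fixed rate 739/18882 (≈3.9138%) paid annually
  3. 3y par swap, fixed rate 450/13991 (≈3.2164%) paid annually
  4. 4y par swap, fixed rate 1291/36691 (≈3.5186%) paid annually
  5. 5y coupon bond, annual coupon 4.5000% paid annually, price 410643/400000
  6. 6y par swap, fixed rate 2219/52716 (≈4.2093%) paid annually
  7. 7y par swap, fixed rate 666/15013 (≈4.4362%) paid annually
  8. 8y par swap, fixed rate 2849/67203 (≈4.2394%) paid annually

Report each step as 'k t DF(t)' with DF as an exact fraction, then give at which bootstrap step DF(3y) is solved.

1 1 9621/10000
2 2 9261/10000
3 3 91/100
4 4 8709/10000
5 5 2061/2500
6 6 7781/10000
7 7 917/1250
8 8 7151/10000
DF(3y) is solved at step 3

step 1 [1y] swap r/1=379/9621: DF=(1 − 379/9621·(0))/(1+379/9621) = 9621/10000 ≈ 0.962100
step 2 [2y] swap r/1=739/18882: DF=(1 − 739/18882·(0.962100))/(1+739/18882) = 9261/10000 ≈ 0.926100
step 3 [3y] swap r/1=450/13991: DF=(1 − 450/13991·(0.962100+0.926100))/(1+450/13991) = 91/100 ≈ 0.910000
step 4 [4y] swap r/1=1291/36691: DF=(1 − 1291/36691·(0.962100+0.926100+0.910000))/(1+1291/36691) = 8709/10000 ≈ 0.870900
step 5 [5y] bond c/1=9/200: DF=(410643/400000 − 9/200·(0.962100+0.926100+0.910000+0.870900))/(1+9/200) = 2061/2500 ≈ 0.824400
step 6 [6y] swap r/1=2219/52716: DF=(1 − 2219/52716·(0.962100+0.926100+0.910000+0.870900+0.824400))/(1+2219/52716) = 7781/10000 ≈ 0.778100
step 7 [7y] swap r/1=666/15013: DF=(1 − 666/15013·(0.962100+0.926100+0.910000+0.870900+0.824400+0.778100))/(1+666/15013) = 917/1250 ≈ 0.733600
step 8 [8y] swap r/1=2849/67203: DF=(1 − 2849/67203·(0.962100+0.926100+0.910000+0.870900+0.824400+0.778100+0.733600))/(1+2849/67203) = 7151/10000 ≈ 0.715100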